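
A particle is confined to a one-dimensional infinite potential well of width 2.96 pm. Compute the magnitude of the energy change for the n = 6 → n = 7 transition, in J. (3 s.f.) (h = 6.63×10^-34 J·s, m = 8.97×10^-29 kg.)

E_1 = h²/(8mL²) = 6.991×10^-17 J.
|ΔE| = |6² − 7²|·E_1 = 13·6.991×10^-17 J = 9.09×10^-16 J.

|ΔE| = 9.09×10^-16 J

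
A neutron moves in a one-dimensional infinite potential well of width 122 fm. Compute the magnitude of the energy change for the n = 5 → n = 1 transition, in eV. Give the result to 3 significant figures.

|ΔE| = 3.30×10^5 eV

E_1 = h²/(8m_nL²) = 2.201×10^-15 J.
|ΔE| = |5² − 1²|·E_1 = 24·2.201×10^-15 J = 5.282×10^-14 J = 3.30×10^5 eV.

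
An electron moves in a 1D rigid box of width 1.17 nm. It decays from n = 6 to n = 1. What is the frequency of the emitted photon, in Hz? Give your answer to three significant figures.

f = 2.32×10^15 Hz

E_1 = h²/(8m_eL²) = 4.401×10^-20 J and ΔE = (6² − 1²)E_1 = 1.540×10^-18 J.
f = ΔE/h = 1.540×10^-18/6.626×10^-34 = 2.32×10^15 Hz.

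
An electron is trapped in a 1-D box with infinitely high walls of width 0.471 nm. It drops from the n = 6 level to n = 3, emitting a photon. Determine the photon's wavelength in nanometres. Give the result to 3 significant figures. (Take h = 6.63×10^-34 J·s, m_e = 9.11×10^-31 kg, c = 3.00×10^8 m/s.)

E_1 = h²/(8m_eL²) = 2.719×10^-19 J, so ΔE = (6² − 3²)E_1 = 7.341×10^-18 J.
λ = hc/ΔE = (6.63×10^-34·3.00×10^8)/7.341×10^-18 = 2.71×10^-8 m = 27.1 nm.

λ = 27.1 nm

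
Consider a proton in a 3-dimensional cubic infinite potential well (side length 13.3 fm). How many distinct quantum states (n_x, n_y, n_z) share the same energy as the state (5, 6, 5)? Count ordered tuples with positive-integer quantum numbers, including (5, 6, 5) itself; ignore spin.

degeneracy = 15

The level has n_x² + n_y² + n_z² = 86. The ordered positive-integer solutions are (1, 2, 9), (1, 6, 7), (1, 7, 6), (1, 9, 2), (2, 1, 9), (2, 9, 1), (5, 5, 6), (5, 6, 5), (6, 1, 7), (6, 5, 5), (6, 7, 1), (7, 1, 6), (7, 6, 1), (9, 1, 2), (9, 2, 1).
That gives 15 states.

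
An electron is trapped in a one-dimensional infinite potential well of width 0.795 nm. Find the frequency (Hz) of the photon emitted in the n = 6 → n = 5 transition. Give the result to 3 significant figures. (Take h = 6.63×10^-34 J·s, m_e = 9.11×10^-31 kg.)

E_1 = h²/(8m_eL²) = 9.543×10^-20 J and ΔE = (6² − 5²)E_1 = 1.050×10^-18 J.
f = ΔE/h = 1.050×10^-18/6.63×10^-34 = 1.58×10^15 Hz.

f = 1.58×10^15 Hz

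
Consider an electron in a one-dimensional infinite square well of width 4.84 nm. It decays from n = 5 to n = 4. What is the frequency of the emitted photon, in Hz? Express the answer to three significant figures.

f = 3.49×10^13 Hz

E_1 = h²/(8m_eL²) = 2.572×10^-21 J and ΔE = (5² − 4²)E_1 = 2.315×10^-20 J.
f = ΔE/h = 2.315×10^-20/6.626×10^-34 = 3.49×10^13 Hz.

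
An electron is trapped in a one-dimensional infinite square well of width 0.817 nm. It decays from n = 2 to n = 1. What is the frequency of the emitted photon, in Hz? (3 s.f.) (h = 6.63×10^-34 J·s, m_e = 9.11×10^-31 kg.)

E_1 = h²/(8m_eL²) = 9.036×10^-20 J and ΔE = (2² − 1²)E_1 = 2.711×10^-19 J.
f = ΔE/h = 2.711×10^-19/6.63×10^-34 = 4.09×10^14 Hz.

f = 4.09×10^14 Hz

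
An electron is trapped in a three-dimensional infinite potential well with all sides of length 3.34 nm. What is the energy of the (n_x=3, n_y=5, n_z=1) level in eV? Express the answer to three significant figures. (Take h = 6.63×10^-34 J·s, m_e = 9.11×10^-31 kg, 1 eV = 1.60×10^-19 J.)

For a 3D rectangular well E = (h²/8m_e)·Σ n_i²/L_i² = (6.63×10^-34)²/(8·9.11×10^-31) · [3²/(3.34 nm)² + 5²/(3.34 nm)² + 1²/(3.34 nm)²].
Evaluating gives E = 1.892×10^-19 J = 1.18 eV.

E = 1.18 eV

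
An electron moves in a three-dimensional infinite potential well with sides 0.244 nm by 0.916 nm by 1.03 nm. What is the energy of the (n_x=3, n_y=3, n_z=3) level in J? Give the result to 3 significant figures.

For a 3D rectangular well E = (h²/8m_e)·Σ n_i²/L_i² = (6.626×10^-34)²/(8·9.109×10^-31) · [3²/(0.244 nm)² + 3²/(0.916 nm)² + 3²/(1.03 nm)²].
Evaluating gives E = 1.03×10^-17 J.

E = 1.03×10^-17 J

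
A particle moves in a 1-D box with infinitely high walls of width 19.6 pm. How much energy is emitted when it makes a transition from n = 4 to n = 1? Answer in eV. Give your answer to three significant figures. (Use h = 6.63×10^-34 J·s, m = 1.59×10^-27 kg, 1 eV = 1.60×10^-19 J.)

|ΔE| = 8.43 eV

E_1 = h²/(8mL²) = 8.996×10^-20 J.
|ΔE| = |4² − 1²|·E_1 = 15·8.996×10^-20 J = 1.349×10^-18 J = 8.43 eV.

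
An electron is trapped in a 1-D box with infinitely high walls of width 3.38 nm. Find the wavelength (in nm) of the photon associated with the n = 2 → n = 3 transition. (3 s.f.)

λ = 7.53×10^3 nm

E_1 = h²/(8m_eL²) = 5.274×10^-21 J, so ΔE = (3² − 2²)E_1 = 2.637×10^-20 J.
λ = hc/ΔE = (6.626×10^-34·2.998×10^8)/2.637×10^-20 = 7.53×10^-6 m = 7.53×10^3 nm.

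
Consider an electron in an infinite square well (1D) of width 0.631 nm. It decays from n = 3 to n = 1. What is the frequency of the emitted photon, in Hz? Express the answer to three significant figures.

f = 1.83×10^15 Hz

E_1 = h²/(8m_eL²) = 1.513×10^-19 J and ΔE = (3² − 1²)E_1 = 1.210×10^-18 J.
f = ΔE/h = 1.210×10^-18/6.626×10^-34 = 1.83×10^15 Hz.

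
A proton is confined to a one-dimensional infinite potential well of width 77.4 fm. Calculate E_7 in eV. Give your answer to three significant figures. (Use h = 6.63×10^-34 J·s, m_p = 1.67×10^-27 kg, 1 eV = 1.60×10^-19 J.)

For an infinite well E_n = n²h²/(8m_pL²), so E_1 = h²/(8m_pL²) = (6.63×10^-34)²/(8·1.67×10^-27·(7.74×10^-14 m)²) = 5.492×10^-15 J.
Then E_7 = 7²·E_1 = 49·5.492×10^-15 J = 2.691×10^-13 J.
Converting, E_7 = 2.691×10^-13 J / (1.60×10^-19 J/eV) = 1.68×10^6 eV.

E_7 = 1.68×10^6 eV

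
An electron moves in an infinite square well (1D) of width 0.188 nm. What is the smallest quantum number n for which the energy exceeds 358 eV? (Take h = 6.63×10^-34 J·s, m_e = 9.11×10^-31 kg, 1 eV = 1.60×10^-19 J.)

n = 6

E_1 = h²/(8m_eL²) = 1.706×10^-18 J = 10.66 eV.
Need n² > 358/10.66 = 33.58, i.e. n > 5.795.
The smallest integer satisfying this is n = 6.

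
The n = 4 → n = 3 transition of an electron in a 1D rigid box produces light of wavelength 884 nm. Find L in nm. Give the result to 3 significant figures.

The photon carries ΔE = hc/λ = 6.626×10^-34·2.998×10^8/8.84×10^-7 m = 2.247×10^-19 J.
Since ΔE = (4² − 3²)E_1, E_1 = 3.210×10^-20 J, and L = h/√(8m_eE_1) = 1.37×10^-9 m = 1.37 nm.

L = 1.37 nm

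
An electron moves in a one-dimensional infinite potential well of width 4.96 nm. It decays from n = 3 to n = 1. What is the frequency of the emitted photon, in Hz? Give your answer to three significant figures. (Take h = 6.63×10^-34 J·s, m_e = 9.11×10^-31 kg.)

E_1 = h²/(8m_eL²) = 2.452×10^-21 J and ΔE = (3² − 1²)E_1 = 1.962×10^-20 J.
f = ΔE/h = 1.962×10^-20/6.63×10^-34 = 2.96×10^13 Hz.

f = 2.96×10^13 Hz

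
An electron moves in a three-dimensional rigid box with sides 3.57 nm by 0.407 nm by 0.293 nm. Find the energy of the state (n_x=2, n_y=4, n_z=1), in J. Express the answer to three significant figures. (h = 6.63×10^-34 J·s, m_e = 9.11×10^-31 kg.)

E = 6.55×10^-18 J

For a 3D rectangular well E = (h²/8m_e)·Σ n_i²/L_i² = (6.63×10^-34)²/(8·9.11×10^-31) · [2²/(3.57 nm)² + 4²/(0.407 nm)² + 1²/(0.293 nm)²].
Evaluating gives E = 6.55×10^-18 J.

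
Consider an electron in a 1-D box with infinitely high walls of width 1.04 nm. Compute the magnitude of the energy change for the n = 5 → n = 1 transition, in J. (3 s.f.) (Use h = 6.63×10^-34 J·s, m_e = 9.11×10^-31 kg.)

|ΔE| = 1.34×10^-18 J

E_1 = h²/(8m_eL²) = 5.576×10^-20 J.
|ΔE| = |5² − 1²|·E_1 = 24·5.576×10^-20 J = 1.34×10^-18 J.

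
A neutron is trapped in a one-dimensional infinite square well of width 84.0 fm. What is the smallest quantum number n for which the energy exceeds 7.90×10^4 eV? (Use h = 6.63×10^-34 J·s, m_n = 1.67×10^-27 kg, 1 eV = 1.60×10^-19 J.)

E_1 = h²/(8m_nL²) = 4.663×10^-15 J = 2.914×10^4 eV.
Need n² > 7.90×10^4/2.914×10^4 = 2.711, i.e. n > 1.647.
The smallest integer satisfying this is n = 2.

n = 2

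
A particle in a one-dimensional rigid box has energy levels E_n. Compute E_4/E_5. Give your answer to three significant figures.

E_n ∝ n², so E_4/E_5 = 4²/5² = 16/25 = 0.640.

0.640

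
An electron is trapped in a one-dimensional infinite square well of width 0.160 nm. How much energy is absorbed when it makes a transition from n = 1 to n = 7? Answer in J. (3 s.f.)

E_1 = h²/(8m_eL²) = 2.353×10^-18 J.
|ΔE| = |1² − 7²|·E_1 = 48·2.353×10^-18 J = 1.13×10^-16 J.

|ΔE| = 1.13×10^-16 J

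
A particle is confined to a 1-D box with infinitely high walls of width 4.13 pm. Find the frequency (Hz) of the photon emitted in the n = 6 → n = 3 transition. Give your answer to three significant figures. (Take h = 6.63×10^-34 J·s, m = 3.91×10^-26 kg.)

f = 3.36×10^15 Hz

E_1 = h²/(8mL²) = 8.239×10^-20 J and ΔE = (6² − 3²)E_1 = 2.225×10^-18 J.
f = ΔE/h = 2.225×10^-18/6.63×10^-34 = 3.36×10^15 Hz.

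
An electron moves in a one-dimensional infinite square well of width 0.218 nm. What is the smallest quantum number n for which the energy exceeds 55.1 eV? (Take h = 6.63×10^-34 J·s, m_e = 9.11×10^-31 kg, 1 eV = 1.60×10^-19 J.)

E_1 = h²/(8m_eL²) = 1.269×10^-18 J = 7.931 eV.
Need n² > 55.1/7.931 = 6.947, i.e. n > 2.636.
The smallest integer satisfying this is n = 3.

n = 3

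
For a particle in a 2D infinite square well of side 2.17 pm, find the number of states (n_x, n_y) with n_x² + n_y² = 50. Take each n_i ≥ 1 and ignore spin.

degeneracy = 3

The level has n_x² + n_y² = 50. The ordered positive-integer solutions are (1, 7), (5, 5), (7, 1).
That gives 3 states.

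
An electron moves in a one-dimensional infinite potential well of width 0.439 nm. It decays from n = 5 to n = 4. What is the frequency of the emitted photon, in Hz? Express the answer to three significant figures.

E_1 = h²/(8m_eL²) = 3.126×10^-19 J and ΔE = (5² − 4²)E_1 = 2.813×10^-18 J.
f = ΔE/h = 2.813×10^-18/6.626×10^-34 = 4.25×10^15 Hz.

f = 4.25×10^15 Hz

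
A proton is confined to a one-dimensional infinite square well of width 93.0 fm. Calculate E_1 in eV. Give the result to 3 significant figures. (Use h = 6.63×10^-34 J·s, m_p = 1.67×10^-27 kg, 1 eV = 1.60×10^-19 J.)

E_1 = 2.38×10^4 eV

For an infinite well E_n = n²h²/(8m_pL²), so E_1 = h²/(8m_pL²) = (6.63×10^-34)²/(8·1.67×10^-27·(9.30×10^-14 m)²) = 3.804×10^-15 J.
Converting, E_1 = 3.804×10^-15 J / (1.60×10^-19 J/eV) = 2.38×10^4 eV.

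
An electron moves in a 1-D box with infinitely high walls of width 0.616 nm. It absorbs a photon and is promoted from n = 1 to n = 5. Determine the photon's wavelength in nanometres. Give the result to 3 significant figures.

λ = 52.1 nm

E_1 = h²/(8m_eL²) = 1.588×10^-19 J, so ΔE = (5² − 1²)E_1 = 3.811×10^-18 J.
λ = hc/ΔE = (6.626×10^-34·2.998×10^8)/3.811×10^-18 = 5.21×10^-8 m = 52.1 nm.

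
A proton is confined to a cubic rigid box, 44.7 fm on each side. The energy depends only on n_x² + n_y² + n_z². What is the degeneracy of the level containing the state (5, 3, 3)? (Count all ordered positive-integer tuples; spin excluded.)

The level has n_x² + n_y² + n_z² = 43. The ordered positive-integer solutions are (3, 3, 5), (3, 5, 3), (5, 3, 3).
That gives 3 states.

degeneracy = 3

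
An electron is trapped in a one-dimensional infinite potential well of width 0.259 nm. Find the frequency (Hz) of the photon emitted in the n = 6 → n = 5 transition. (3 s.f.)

f = 1.49×10^16 Hz

E_1 = h²/(8m_eL²) = 8.981×10^-19 J and ΔE = (6² − 5²)E_1 = 9.879×10^-18 J.
f = ΔE/h = 9.879×10^-18/6.626×10^-34 = 1.49×10^16 Hz.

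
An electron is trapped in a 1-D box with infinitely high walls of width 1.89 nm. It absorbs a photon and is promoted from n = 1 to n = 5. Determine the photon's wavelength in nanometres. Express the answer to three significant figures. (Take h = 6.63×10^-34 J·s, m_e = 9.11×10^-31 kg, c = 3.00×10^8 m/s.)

λ = 491 nm

E_1 = h²/(8m_eL²) = 1.688×10^-20 J, so ΔE = (5² − 1²)E_1 = 4.051×10^-19 J.
λ = hc/ΔE = (6.63×10^-34·3.00×10^8)/4.051×10^-19 = 4.91×10^-7 m = 491 nm.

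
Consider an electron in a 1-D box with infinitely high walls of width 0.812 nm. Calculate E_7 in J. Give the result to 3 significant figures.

E_7 = 4.48×10^-18 J

For an infinite well E_n = n²h²/(8m_eL²), so E_1 = h²/(8m_eL²) = (6.626×10^-34)²/(8·9.109×10^-31·(8.12×10^-10 m)²) = 9.138×10^-20 J.
Then E_7 = 7²·E_1 = 49·9.138×10^-20 J = 4.48×10^-18 J.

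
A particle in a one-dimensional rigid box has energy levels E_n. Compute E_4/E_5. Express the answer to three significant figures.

0.640

E_n ∝ n², so E_4/E_5 = 4²/5² = 16/25 = 0.640.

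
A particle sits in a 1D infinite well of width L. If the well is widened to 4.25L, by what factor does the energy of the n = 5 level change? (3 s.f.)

0.0554

E_n ∝ 1/L², so the energy scales by 1/4.25² = 0.0554.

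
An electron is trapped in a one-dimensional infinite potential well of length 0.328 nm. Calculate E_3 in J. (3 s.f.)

For an infinite well E_n = n²h²/(8m_eL²), so E_1 = h²/(8m_eL²) = (6.626×10^-34)²/(8·9.109×10^-31·(3.28×10^-10 m)²) = 5.600×10^-19 J.
Then E_3 = 3²·E_1 = 9·5.600×10^-19 J = 5.04×10^-18 J.

E_3 = 5.04×10^-18 J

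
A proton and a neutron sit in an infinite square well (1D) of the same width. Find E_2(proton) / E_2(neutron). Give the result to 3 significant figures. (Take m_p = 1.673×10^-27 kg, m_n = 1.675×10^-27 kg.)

1.00

E_n ∝ 1/m at fixed n and L, so the ratio is m_n/m_p = 1.675×10^-27/1.673×10^-27 = 1.00.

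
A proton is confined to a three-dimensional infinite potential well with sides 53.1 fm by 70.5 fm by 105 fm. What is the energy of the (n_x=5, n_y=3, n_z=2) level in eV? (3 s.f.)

For a 3D rectangular well E = (h²/8m_p)·Σ n_i²/L_i² = (6.626×10^-34)²/(8·1.673×10^-27) · [5²/(53.1 fm)² + 3²/(70.5 fm)² + 2²/(105 fm)²].
Evaluating gives E = 3.621×10^-13 J = 2.26×10^6 eV.

E = 2.26×10^6 eV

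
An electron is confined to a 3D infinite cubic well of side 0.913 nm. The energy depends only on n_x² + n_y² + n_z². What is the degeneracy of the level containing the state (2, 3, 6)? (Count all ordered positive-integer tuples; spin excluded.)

The level has n_x² + n_y² + n_z² = 49. The ordered positive-integer solutions are (2, 3, 6), (2, 6, 3), (3, 2, 6), (3, 6, 2), (6, 2, 3), (6, 3, 2).
That gives 6 states.

degeneracy = 6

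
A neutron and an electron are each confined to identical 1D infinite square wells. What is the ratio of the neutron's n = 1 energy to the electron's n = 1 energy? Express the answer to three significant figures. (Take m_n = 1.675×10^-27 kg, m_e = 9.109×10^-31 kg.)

E_n ∝ 1/m at fixed n and L, so the ratio is m_e/m_n = 9.109×10^-31/1.675×10^-27 = 5.44×10^-4.

5.44×10^-4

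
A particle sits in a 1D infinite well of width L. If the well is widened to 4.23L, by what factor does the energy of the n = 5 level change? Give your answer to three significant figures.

0.0559

E_n ∝ 1/L², so the energy scales by 1/4.23² = 0.0559.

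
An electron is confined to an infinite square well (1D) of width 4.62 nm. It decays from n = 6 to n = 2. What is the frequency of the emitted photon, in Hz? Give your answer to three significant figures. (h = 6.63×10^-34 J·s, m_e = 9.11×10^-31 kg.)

f = 1.36×10^14 Hz

E_1 = h²/(8m_eL²) = 2.826×10^-21 J and ΔE = (6² − 2²)E_1 = 9.043×10^-20 J.
f = ΔE/h = 9.043×10^-20/6.63×10^-34 = 1.36×10^14 Hz.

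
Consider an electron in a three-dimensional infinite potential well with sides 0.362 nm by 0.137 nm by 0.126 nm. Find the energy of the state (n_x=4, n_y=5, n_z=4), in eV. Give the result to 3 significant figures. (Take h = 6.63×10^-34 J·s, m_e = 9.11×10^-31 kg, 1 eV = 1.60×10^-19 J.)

E = 928 eV

For a 3D rectangular well E = (h²/8m_e)·Σ n_i²/L_i² = (6.63×10^-34)²/(8·9.11×10^-31) · [4²/(0.362 nm)² + 5²/(0.137 nm)² + 4²/(0.126 nm)²].
Evaluating gives E = 1.485×10^-16 J = 928 eV.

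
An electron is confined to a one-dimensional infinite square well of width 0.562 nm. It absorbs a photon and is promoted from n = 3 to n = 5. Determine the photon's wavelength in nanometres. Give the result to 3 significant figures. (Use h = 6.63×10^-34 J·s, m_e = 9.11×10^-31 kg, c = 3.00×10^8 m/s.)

λ = 65.1 nm

E_1 = h²/(8m_eL²) = 1.910×10^-19 J, so ΔE = (5² − 3²)E_1 = 3.056×10^-18 J.
λ = hc/ΔE = (6.63×10^-34·3.00×10^8)/3.056×10^-18 = 6.51×10^-8 m = 65.1 nm.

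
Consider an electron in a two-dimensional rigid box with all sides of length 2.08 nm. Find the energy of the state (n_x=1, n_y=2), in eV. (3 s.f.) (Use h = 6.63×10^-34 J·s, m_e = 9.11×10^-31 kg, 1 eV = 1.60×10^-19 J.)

For a 2D rectangular well E = (h²/8m_e)·Σ n_i²/L_i² = (6.63×10^-34)²/(8·9.11×10^-31) · [1²/(2.08 nm)² + 2²/(2.08 nm)²].
Evaluating gives E = 6.970×10^-20 J = 0.436 eV.

E = 0.436 eV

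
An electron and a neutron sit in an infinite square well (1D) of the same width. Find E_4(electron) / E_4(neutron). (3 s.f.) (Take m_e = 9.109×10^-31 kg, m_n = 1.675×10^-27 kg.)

1.84×10^3

E_n ∝ 1/m at fixed n and L, so the ratio is m_n/m_e = 1.675×10^-27/9.109×10^-31 = 1.84×10^3.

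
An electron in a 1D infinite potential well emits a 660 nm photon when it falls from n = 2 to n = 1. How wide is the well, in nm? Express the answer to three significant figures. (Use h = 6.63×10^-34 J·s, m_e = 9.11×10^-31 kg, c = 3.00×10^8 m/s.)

L = 0.775 nm

The photon carries ΔE = hc/λ = 6.63×10^-34·3.00×10^8/6.60×10^-7 m = 3.014×10^-19 J.
Since ΔE = (2² − 1²)E_1, E_1 = 1.005×10^-19 J, and L = h/√(8m_eE_1) = 7.75×10^-10 m = 0.775 nm.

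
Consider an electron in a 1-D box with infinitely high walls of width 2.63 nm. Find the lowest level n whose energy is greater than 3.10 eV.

E_1 = h²/(8m_eL²) = 8.710×10^-21 J = 0.05437 eV.
Need n² > 3.10/0.05437 = 57.02, i.e. n > 7.551.
The smallest integer satisfying this is n = 8.

n = 8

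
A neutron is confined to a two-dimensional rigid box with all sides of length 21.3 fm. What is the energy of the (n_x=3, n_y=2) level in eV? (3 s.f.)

E = 5.86×10^6 eV

For a 2D rectangular well E = (h²/8m_n)·Σ n_i²/L_i² = (6.626×10^-34)²/(8·1.675×10^-27) · [3²/(21.3 fm)² + 2²/(21.3 fm)²].
Evaluating gives E = 9.388×10^-13 J = 5.86×10^6 eV.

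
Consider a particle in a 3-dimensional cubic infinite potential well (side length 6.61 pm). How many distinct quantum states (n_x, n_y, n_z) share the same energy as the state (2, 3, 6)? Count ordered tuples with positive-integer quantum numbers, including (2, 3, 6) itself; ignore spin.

The level has n_x² + n_y² + n_z² = 49. The ordered positive-integer solutions are (2, 3, 6), (2, 6, 3), (3, 2, 6), (3, 6, 2), (6, 2, 3), (6, 3, 2).
That gives 6 states.

degeneracy = 6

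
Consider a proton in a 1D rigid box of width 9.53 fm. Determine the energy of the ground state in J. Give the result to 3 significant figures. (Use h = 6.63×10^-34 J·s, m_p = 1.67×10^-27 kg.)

For an infinite well E_n = n²h²/(8m_pL²), so E_1 = h²/(8m_pL²) = (6.63×10^-34)²/(8·1.67×10^-27·(9.53×10^-15 m)²) = 3.623×10^-13 J.

E_1 = 3.62×10^-13 J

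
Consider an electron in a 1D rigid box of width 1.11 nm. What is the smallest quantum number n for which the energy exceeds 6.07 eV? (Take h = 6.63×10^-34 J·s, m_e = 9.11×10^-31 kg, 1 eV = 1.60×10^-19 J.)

E_1 = h²/(8m_eL²) = 4.895×10^-20 J = 0.3059 eV.
Need n² > 6.07/0.3059 = 19.84, i.e. n > 4.454.
The smallest integer satisfying this is n = 5.

n = 5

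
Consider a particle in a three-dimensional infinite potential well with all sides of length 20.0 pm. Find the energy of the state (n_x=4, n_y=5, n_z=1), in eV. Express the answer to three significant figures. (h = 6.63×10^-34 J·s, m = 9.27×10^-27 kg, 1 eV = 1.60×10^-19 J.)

E = 3.89 eV

For a 3D rectangular well E = (h²/8m)·Σ n_i²/L_i² = (6.63×10^-34)²/(8·9.27×10^-27) · [4²/(20.0 pm)² + 5²/(20.0 pm)² + 1²/(20.0 pm)²].
Evaluating gives E = 6.224×10^-19 J = 3.89 eV.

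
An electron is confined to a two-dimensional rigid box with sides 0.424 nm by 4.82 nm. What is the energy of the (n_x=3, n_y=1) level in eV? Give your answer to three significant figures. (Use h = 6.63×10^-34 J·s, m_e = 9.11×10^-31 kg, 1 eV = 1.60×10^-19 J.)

E = 18.9 eV

For a 2D rectangular well E = (h²/8m_e)·Σ n_i²/L_i² = (6.63×10^-34)²/(8·9.11×10^-31) · [3²/(0.424 nm)² + 1²/(4.82 nm)²].
Evaluating gives E = 3.022×10^-18 J = 18.9 eV.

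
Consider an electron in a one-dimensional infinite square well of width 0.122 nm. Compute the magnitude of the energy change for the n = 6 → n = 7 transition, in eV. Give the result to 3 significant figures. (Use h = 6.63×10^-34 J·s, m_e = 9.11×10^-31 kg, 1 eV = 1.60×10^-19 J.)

E_1 = h²/(8m_eL²) = 4.052×10^-18 J.
|ΔE| = |6² − 7²|·E_1 = 13·4.052×10^-18 J = 5.268×10^-17 J = 329 eV.

|ΔE| = 329 eV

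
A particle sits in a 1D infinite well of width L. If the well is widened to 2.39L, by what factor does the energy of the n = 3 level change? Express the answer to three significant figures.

0.175

E_n ∝ 1/L², so the energy scales by 1/2.39² = 0.175.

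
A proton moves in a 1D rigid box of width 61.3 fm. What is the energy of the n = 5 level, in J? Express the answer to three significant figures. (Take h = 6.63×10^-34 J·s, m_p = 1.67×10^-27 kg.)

E_5 = 2.19×10^-13 J

For an infinite well E_n = n²h²/(8m_pL²), so E_1 = h²/(8m_pL²) = (6.63×10^-34)²/(8·1.67×10^-27·(6.13×10^-14 m)²) = 8.756×10^-15 J.
Then E_5 = 5²·E_1 = 25·8.756×10^-15 J = 2.19×10^-13 J.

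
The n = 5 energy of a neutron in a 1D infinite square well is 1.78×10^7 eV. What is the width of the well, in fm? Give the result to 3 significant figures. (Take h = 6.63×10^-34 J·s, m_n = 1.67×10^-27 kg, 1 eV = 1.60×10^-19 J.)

L = 17.0 fm

From E_n = n²h²/(8m_nL²), L = n·h/√(8m_nE_n).
E_5 = 1.78×10^7 eV = 2.848×10^-12 J, so L = 5·6.63×10^-34/√(8·1.67×10^-27·2.848×10^-12) = 1.70×10^-14 m = 17.0 fm.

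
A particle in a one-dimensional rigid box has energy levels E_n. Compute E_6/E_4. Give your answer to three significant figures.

E_n ∝ n², so E_6/E_4 = 6²/4² = 36/16 = 2.25.

2.25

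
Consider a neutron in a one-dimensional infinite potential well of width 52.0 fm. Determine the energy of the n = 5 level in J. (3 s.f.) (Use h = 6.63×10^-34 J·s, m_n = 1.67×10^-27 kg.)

For an infinite well E_n = n²h²/(8m_nL²), so E_1 = h²/(8m_nL²) = (6.63×10^-34)²/(8·1.67×10^-27·(5.20×10^-14 m)²) = 1.217×10^-14 J.
Then E_5 = 5²·E_1 = 25·1.217×10^-14 J = 3.04×10^-13 J.

E_5 = 3.04×10^-13 J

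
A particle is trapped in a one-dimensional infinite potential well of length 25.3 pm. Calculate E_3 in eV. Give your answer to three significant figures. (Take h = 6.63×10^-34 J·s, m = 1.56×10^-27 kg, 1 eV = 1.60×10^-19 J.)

For an infinite well E_n = n²h²/(8mL²), so E_1 = h²/(8mL²) = (6.63×10^-34)²/(8·1.56×10^-27·(2.53×10^-11 m)²) = 5.503×10^-20 J.
Then E_3 = 3²·E_1 = 9·5.503×10^-20 J = 4.953×10^-19 J.
Converting, E_3 = 4.953×10^-19 J / (1.60×10^-19 J/eV) = 3.10 eV.

E_3 = 3.10 eV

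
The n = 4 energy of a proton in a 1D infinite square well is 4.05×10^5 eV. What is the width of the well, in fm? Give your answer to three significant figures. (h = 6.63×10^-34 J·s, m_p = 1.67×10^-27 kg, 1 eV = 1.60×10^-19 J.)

From E_n = n²h²/(8m_pL²), L = n·h/√(8m_pE_n).
E_4 = 4.05×10^5 eV = 6.480×10^-14 J, so L = 4·6.63×10^-34/√(8·1.67×10^-27·6.480×10^-14) = 9.01×10^-14 m = 90.1 fm.

L = 90.1 fm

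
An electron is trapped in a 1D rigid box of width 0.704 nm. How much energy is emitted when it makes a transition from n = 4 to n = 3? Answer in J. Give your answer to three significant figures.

E_1 = h²/(8m_eL²) = 1.216×10^-19 J.
|ΔE| = |4² − 3²|·E_1 = 7·1.216×10^-19 J = 8.51×10^-19 J.

|ΔE| = 8.51×10^-19 J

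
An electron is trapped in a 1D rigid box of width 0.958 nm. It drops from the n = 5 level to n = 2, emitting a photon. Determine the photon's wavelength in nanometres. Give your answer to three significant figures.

λ = 144 nm

E_1 = h²/(8m_eL²) = 6.565×10^-20 J, so ΔE = (5² − 2²)E_1 = 1.379×10^-18 J.
λ = hc/ΔE = (6.626×10^-34·2.998×10^8)/1.379×10^-18 = 1.44×10^-7 m = 144 nm.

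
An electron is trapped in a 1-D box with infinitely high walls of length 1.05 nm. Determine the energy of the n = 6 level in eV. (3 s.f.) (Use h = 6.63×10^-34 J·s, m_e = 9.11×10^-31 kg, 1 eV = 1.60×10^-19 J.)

For an infinite well E_n = n²h²/(8m_eL²), so E_1 = h²/(8m_eL²) = (6.63×10^-34)²/(8·9.11×10^-31·(1.05×10^-9 m)²) = 5.471×10^-20 J.
Then E_6 = 6²·E_1 = 36·5.471×10^-20 J = 1.970×10^-18 J.
Converting, E_6 = 1.970×10^-18 J / (1.60×10^-19 J/eV) = 12.3 eV.

E_6 = 12.3 eV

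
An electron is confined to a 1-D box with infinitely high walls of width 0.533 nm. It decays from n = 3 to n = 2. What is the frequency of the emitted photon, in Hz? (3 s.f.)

E_1 = h²/(8m_eL²) = 2.121×10^-19 J and ΔE = (3² − 2²)E_1 = 1.061×10^-18 J.
f = ΔE/h = 1.061×10^-18/6.626×10^-34 = 1.60×10^15 Hz.

f = 1.60×10^15 Hz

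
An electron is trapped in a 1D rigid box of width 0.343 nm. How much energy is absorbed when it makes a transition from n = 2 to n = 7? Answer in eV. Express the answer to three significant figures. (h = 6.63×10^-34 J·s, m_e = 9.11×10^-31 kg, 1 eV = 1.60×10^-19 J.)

|ΔE| = 144 eV

E_1 = h²/(8m_eL²) = 5.127×10^-19 J.
|ΔE| = |2² − 7²|·E_1 = 45·5.127×10^-19 J = 2.307×10^-17 J = 144 eV.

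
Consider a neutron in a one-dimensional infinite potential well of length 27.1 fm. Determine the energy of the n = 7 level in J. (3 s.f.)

For an infinite well E_n = n²h²/(8m_nL²), so E_1 = h²/(8m_nL²) = (6.626×10^-34)²/(8·1.675×10^-27·(2.71×10^-14 m)²) = 4.461×10^-14 J.
Then E_7 = 7²·E_1 = 49·4.461×10^-14 J = 2.19×10^-12 J.

E_7 = 2.19×10^-12 J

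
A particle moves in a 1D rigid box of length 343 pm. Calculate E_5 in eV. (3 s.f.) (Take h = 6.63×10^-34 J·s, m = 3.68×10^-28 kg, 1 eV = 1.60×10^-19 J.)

For an infinite well E_n = n²h²/(8mL²), so E_1 = h²/(8mL²) = (6.63×10^-34)²/(8·3.68×10^-28·(3.43×10^-10 m)²) = 1.269×10^-21 J.
Then E_5 = 5²·E_1 = 25·1.269×10^-21 J = 3.172×10^-20 J.
Converting, E_5 = 3.172×10^-20 J / (1.60×10^-19 J/eV) = 0.198 eV.

E_5 = 0.198 eV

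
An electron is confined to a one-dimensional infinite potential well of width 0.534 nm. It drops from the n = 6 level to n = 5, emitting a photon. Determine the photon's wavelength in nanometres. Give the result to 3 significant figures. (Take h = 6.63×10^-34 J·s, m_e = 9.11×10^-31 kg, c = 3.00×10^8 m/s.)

λ = 85.5 nm

E_1 = h²/(8m_eL²) = 2.115×10^-19 J, so ΔE = (6² − 5²)E_1 = 2.326×10^-18 J.
λ = hc/ΔE = (6.63×10^-34·3.00×10^8)/2.326×10^-18 = 8.55×10^-8 m = 85.5 nm.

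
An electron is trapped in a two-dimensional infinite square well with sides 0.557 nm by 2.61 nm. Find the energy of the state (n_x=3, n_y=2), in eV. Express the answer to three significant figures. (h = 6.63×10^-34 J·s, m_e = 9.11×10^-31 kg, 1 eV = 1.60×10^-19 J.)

E = 11.2 eV

For a 2D rectangular well E = (h²/8m_e)·Σ n_i²/L_i² = (6.63×10^-34)²/(8·9.11×10^-31) · [3²/(0.557 nm)² + 2²/(2.61 nm)²].
Evaluating gives E = 1.785×10^-18 J = 11.2 eV.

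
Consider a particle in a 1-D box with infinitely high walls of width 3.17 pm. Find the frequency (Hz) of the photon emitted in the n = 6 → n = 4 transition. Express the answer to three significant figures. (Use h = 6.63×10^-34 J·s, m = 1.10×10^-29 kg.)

f = 1.50×10^19 Hz

E_1 = h²/(8mL²) = 4.971×10^-16 J and ΔE = (6² − 4²)E_1 = 9.942×10^-15 J.
f = ΔE/h = 9.942×10^-15/6.63×10^-34 = 1.50×10^19 Hz.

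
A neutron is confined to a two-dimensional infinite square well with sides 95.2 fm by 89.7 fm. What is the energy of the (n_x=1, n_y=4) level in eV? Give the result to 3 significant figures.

E = 4.29×10^5 eV

For a 2D rectangular well E = (h²/8m_n)·Σ n_i²/L_i² = (6.626×10^-34)²/(8·1.675×10^-27) · [1²/(95.2 fm)² + 4²/(89.7 fm)²].
Evaluating gives E = 6.877×10^-14 J = 4.29×10^5 eV.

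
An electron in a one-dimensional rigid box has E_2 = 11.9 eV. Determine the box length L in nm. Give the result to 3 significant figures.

L = 0.356 nm

From E_n = n²h²/(8m_eL²), L = n·h/√(8m_eE_n).
E_2 = 11.9 eV = 1.906×10^-18 J, so L = 2·6.626×10^-34/√(8·9.109×10^-31·1.906×10^-18) = 3.56×10^-10 m = 0.356 nm.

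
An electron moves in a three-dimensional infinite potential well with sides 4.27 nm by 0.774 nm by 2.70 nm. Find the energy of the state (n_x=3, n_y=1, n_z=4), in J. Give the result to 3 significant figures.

For a 3D rectangular well E = (h²/8m_e)·Σ n_i²/L_i² = (6.626×10^-34)²/(8·9.109×10^-31) · [3²/(4.27 nm)² + 1²/(0.774 nm)² + 4²/(2.70 nm)²].
Evaluating gives E = 2.63×10^-19 J.

E = 2.63×10^-19 J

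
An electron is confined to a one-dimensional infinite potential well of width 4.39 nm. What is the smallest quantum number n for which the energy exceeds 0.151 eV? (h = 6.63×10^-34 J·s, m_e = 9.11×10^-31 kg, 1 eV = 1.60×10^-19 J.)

E_1 = h²/(8m_eL²) = 3.130×10^-21 J = 0.01956 eV.
Need n² > 0.151/0.01956 = 7.720, i.e. n > 2.778.
The smallest integer satisfying this is n = 3.

n = 3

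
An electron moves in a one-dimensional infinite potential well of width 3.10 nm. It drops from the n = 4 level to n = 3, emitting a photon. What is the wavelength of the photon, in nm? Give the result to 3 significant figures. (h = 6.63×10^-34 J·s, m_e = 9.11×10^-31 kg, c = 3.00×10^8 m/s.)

λ = 4.53×10^3 nm

E_1 = h²/(8m_eL²) = 6.276×10^-21 J, so ΔE = (4² − 3²)E_1 = 4.393×10^-20 J.
λ = hc/ΔE = (6.63×10^-34·3.00×10^8)/4.393×10^-20 = 4.53×10^-6 m = 4.53×10^3 nm.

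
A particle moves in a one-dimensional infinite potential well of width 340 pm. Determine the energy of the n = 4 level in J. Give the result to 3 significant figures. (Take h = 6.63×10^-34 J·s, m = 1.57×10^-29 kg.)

For an infinite well E_n = n²h²/(8mL²), so E_1 = h²/(8mL²) = (6.63×10^-34)²/(8·1.57×10^-29·(3.40×10^-10 m)²) = 3.027×10^-20 J.
Then E_4 = 4²·E_1 = 16·3.027×10^-20 J = 4.84×10^-19 J.

E_4 = 4.84×10^-19 J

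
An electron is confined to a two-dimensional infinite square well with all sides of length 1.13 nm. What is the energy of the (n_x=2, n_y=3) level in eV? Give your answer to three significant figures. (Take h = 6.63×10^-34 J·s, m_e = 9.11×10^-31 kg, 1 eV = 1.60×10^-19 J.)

E = 3.84 eV

For a 2D rectangular well E = (h²/8m_e)·Σ n_i²/L_i² = (6.63×10^-34)²/(8·9.11×10^-31) · [2²/(1.13 nm)² + 3²/(1.13 nm)²].
Evaluating gives E = 6.141×10^-19 J = 3.84 eV.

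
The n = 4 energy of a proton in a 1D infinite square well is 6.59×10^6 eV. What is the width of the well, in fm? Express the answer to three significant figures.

From E_n = n²h²/(8m_pL²), L = n·h/√(8m_pE_n).
E_4 = 6.59×10^6 eV = 1.056×10^-12 J, so L = 4·6.626×10^-34/√(8·1.673×10^-27·1.056×10^-12) = 2.23×10^-14 m = 22.3 fm.

L = 22.3 fm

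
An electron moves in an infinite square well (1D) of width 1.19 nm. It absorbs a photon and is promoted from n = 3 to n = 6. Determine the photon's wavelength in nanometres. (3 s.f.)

E_1 = h²/(8m_eL²) = 4.254×10^-20 J, so ΔE = (6² − 3²)E_1 = 1.149×10^-18 J.
λ = hc/ΔE = (6.626×10^-34·2.998×10^8)/1.149×10^-18 = 1.73×10^-7 m = 173 nm.

λ = 173 nm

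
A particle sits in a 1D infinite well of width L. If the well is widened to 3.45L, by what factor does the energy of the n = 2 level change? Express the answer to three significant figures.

E_n ∝ 1/L², so the energy scales by 1/3.45² = 0.0840.

0.0840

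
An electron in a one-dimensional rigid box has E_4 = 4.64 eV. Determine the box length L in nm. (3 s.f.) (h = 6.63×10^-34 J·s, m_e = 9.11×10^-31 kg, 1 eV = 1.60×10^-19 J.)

L = 1.14 nm

From E_n = n²h²/(8m_eL²), L = n·h/√(8m_eE_n).
E_4 = 4.64 eV = 7.424×10^-19 J, so L = 4·6.63×10^-34/√(8·9.11×10^-31·7.424×10^-19) = 1.14×10^-9 m = 1.14 nm.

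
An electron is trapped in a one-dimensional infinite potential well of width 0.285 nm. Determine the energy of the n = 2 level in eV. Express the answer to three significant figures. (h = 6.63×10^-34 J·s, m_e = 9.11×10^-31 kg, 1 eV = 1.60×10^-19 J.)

For an infinite well E_n = n²h²/(8m_eL²), so E_1 = h²/(8m_eL²) = (6.63×10^-34)²/(8·9.11×10^-31·(2.85×10^-10 m)²) = 7.426×10^-19 J.
Then E_2 = 2²·E_1 = 4·7.426×10^-19 J = 2.970×10^-18 J.
Converting, E_2 = 2.970×10^-18 J / (1.60×10^-19 J/eV) = 18.6 eV.

E_2 = 18.6 eV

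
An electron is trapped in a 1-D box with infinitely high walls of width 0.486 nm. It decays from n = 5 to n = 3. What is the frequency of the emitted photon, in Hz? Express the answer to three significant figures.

E_1 = h²/(8m_eL²) = 2.551×10^-19 J and ΔE = (5² − 3²)E_1 = 4.082×10^-18 J.
f = ΔE/h = 4.082×10^-18/6.626×10^-34 = 6.16×10^15 Hz.

f = 6.16×10^15 Hz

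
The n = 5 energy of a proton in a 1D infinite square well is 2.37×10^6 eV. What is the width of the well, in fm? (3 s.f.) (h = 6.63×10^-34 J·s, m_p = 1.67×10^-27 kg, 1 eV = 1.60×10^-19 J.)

L = 46.6 fm

From E_n = n²h²/(8m_pL²), L = n·h/√(8m_pE_n).
E_5 = 2.37×10^6 eV = 3.792×10^-13 J, so L = 5·6.63×10^-34/√(8·1.67×10^-27·3.792×10^-13) = 4.66×10^-14 m = 46.6 fm.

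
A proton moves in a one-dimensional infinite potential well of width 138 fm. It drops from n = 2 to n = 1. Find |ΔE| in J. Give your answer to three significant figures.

E_1 = h²/(8m_pL²) = 1.722×10^-15 J.
|ΔE| = |2² − 1²|·E_1 = 3·1.722×10^-15 J = 5.17×10^-15 J.

|ΔE| = 5.17×10^-15 J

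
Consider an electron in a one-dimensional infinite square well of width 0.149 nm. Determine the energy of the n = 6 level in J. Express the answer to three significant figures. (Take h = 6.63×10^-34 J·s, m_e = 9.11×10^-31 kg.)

For an infinite well E_n = n²h²/(8m_eL²), so E_1 = h²/(8m_eL²) = (6.63×10^-34)²/(8·9.11×10^-31·(1.49×10^-10 m)²) = 2.717×10^-18 J.
Then E_6 = 6²·E_1 = 36·2.717×10^-18 J = 9.78×10^-17 J.

E_6 = 9.78×10^-17 J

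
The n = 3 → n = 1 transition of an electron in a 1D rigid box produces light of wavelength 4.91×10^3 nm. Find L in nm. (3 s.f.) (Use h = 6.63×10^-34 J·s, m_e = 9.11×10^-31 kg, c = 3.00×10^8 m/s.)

L = 3.45 nm

The photon carries ΔE = hc/λ = 6.63×10^-34·3.00×10^8/4.91×10^-6 m = 4.051×10^-20 J.
Since ΔE = (3² − 1²)E_1, E_1 = 5.064×10^-21 J, and L = h/√(8m_eE_1) = 3.45×10^-9 m = 3.45 nm.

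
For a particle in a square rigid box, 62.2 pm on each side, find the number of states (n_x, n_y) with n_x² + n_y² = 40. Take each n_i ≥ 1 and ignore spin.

The level has n_x² + n_y² = 40. The ordered positive-integer solutions are (2, 6), (6, 2).
That gives 2 states.

degeneracy = 2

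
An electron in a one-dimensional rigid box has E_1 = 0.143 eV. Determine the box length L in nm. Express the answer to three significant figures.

From E_n = n²h²/(8m_eL²), L = n·h/√(8m_eE_n).
E_1 = 0.143 eV = 2.291×10^-20 J, so L = 1·6.626×10^-34/√(8·9.109×10^-31·2.291×10^-20) = 1.62×10^-9 m = 1.62 nm.

L = 1.62 nm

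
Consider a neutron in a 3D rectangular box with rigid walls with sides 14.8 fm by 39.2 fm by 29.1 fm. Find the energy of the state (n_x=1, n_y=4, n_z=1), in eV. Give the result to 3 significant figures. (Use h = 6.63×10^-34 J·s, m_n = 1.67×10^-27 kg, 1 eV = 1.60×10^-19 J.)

E = 3.32×10^6 eV

For a 3D rectangular well E = (h²/8m_n)·Σ n_i²/L_i² = (6.63×10^-34)²/(8·1.67×10^-27) · [1²/(14.8 fm)² + 4²/(39.2 fm)² + 1²/(29.1 fm)²].
Evaluating gives E = 5.316×10^-13 J = 3.32×10^6 eV.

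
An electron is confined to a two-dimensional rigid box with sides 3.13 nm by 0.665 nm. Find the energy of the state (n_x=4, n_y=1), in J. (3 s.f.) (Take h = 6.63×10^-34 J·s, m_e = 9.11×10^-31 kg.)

E = 2.35×10^-19 J

For a 2D rectangular well E = (h²/8m_e)·Σ n_i²/L_i² = (6.63×10^-34)²/(8·9.11×10^-31) · [4²/(3.13 nm)² + 1²/(0.665 nm)²].
Evaluating gives E = 2.35×10^-19 J.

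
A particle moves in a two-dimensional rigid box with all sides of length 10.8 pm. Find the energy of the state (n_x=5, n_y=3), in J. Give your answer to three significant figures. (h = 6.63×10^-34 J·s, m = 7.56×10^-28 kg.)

E = 2.12×10^-17 J

For a 2D rectangular well E = (h²/8m)·Σ n_i²/L_i² = (6.63×10^-34)²/(8·7.56×10^-28) · [5²/(10.8 pm)² + 3²/(10.8 pm)²].
Evaluating gives E = 2.12×10^-17 J.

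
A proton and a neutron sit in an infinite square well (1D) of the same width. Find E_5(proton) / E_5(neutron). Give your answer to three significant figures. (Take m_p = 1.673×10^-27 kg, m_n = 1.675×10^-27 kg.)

E_n ∝ 1/m at fixed n and L, so the ratio is m_n/m_p = 1.675×10^-27/1.673×10^-27 = 1.00.

1.00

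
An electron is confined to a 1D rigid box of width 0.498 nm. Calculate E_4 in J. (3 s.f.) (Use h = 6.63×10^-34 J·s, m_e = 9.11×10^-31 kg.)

E_4 = 3.89×10^-18 J

For an infinite well E_n = n²h²/(8m_eL²), so E_1 = h²/(8m_eL²) = (6.63×10^-34)²/(8·9.11×10^-31·(4.98×10^-10 m)²) = 2.432×10^-19 J.
Then E_4 = 4²·E_1 = 16·2.432×10^-19 J = 3.89×10^-18 J.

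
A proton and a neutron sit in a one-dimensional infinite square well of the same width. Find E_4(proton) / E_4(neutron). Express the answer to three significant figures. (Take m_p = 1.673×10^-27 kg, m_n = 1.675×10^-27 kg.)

1.00

E_n ∝ 1/m at fixed n and L, so the ratio is m_n/m_p = 1.675×10^-27/1.673×10^-27 = 1.00.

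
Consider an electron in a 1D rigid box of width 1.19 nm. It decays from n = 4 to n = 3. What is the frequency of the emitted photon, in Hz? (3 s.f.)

E_1 = h²/(8m_eL²) = 4.254×10^-20 J and ΔE = (4² − 3²)E_1 = 2.978×10^-19 J.
f = ΔE/h = 2.978×10^-19/6.626×10^-34 = 4.49×10^14 Hz.

f = 4.49×10^14 Hz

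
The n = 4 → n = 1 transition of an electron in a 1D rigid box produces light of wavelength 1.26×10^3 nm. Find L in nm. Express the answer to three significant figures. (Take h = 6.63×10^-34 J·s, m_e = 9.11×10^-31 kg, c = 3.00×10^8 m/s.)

L = 2.39 nm

The photon carries ΔE = hc/λ = 6.63×10^-34·3.00×10^8/1.26×10^-6 m = 1.579×10^-19 J.
Since ΔE = (4² − 1²)E_1, E_1 = 1.053×10^-20 J, and L = h/√(8m_eE_1) = 2.39×10^-9 m = 2.39 nm.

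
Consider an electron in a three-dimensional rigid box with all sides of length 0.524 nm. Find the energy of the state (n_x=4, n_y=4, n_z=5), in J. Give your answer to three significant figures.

For a 3D rectangular well E = (h²/8m_e)·Σ n_i²/L_i² = (6.626×10^-34)²/(8·9.109×10^-31) · [4²/(0.524 nm)² + 4²/(0.524 nm)² + 5²/(0.524 nm)²].
Evaluating gives E = 1.25×10^-17 J.

E = 1.25×10^-17 J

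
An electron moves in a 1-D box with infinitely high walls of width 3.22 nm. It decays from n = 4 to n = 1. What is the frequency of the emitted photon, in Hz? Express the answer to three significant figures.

f = 1.32×10^14 Hz

E_1 = h²/(8m_eL²) = 5.811×10^-21 J and ΔE = (4² − 1²)E_1 = 8.716×10^-20 J.
f = ΔE/h = 8.716×10^-20/6.626×10^-34 = 1.32×10^14 Hz.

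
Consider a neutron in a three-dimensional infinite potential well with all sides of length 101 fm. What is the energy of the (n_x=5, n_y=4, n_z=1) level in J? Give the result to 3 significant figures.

E = 1.35×10^-13 J

For a 3D rectangular well E = (h²/8m_n)·Σ n_i²/L_i² = (6.626×10^-34)²/(8·1.675×10^-27) · [5²/(101 fm)² + 4²/(101 fm)² + 1²/(101 fm)²].
Evaluating gives E = 1.35×10^-13 J.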